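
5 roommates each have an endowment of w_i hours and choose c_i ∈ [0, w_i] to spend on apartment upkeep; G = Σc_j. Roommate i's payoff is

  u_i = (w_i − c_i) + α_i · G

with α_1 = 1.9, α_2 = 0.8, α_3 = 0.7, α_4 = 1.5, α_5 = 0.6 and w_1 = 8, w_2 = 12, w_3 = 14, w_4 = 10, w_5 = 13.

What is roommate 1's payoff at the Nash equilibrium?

34.2

∂u_i/∂c_i = α_i − 1, so roommate i contributes w_i if α_i > 1, else 0.
α_i > 1 for i ∈ {1, 4}; NE contributions (8, 0, 0, 10, 0), G = 18.
u_1 = (8 − 8) + 1.9·18 = 34.2.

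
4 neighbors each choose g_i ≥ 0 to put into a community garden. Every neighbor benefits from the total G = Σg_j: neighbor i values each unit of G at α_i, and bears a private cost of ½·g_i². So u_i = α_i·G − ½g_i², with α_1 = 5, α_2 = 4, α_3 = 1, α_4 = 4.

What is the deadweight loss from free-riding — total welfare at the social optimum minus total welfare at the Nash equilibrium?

Neighbor i's FOC: ∂u_i/∂g_i = α_i − g_i = 0, so g_i* = α_i.
NE contributions = (5, 4, 1, 4); G = 14.
W^NE = (Σα)·G − ½Σα_i² = 14² − ½·58 = 167.
Planner sets g_i = Σα_j = 14 for every i, so G^SO = 4·14 = 56.
W^SO = (Σα)·G^SO − ½·4·(Σα)² = (4/2)·14² = 392.
Deadweight loss = W^SO − W^NE = 225.

225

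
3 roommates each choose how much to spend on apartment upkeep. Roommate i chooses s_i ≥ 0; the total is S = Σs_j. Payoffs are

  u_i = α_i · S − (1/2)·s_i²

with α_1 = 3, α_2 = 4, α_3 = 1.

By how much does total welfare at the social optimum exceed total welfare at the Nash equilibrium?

45

Roommate i's FOC: ∂u_i/∂s_i = α_i − s_i = 0, so s_i* = α_i.
NE contributions = (3, 4, 1); S = 8.
W^NE = (Σα)·S − ½Σα_i² = 8² − ½·26 = 51.
Planner sets s_i = Σα_j = 8 for every i, so S^SO = 3·8 = 24.
W^SO = (Σα)·S^SO − ½·3·(Σα)² = (3/2)·8² = 96.
Deadweight loss = W^SO − W^NE = 45.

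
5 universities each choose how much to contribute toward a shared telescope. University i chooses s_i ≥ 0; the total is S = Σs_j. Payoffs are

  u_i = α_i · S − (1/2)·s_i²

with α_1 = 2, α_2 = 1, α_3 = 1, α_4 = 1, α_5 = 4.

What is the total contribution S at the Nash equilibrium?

University i's FOC: ∂u_i/∂s_i = α_i − s_i = 0, so s_i* = α_i.
NE contributions = (2, 1, 1, 1, 4); S = 9.

9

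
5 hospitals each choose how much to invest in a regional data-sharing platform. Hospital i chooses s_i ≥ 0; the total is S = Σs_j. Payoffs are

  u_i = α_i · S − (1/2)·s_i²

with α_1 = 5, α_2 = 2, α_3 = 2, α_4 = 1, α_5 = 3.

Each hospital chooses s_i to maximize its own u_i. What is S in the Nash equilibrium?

13

Hospital i's FOC: ∂u_i/∂s_i = α_i − s_i = 0, so s_i* = α_i.
NE contributions = (5, 2, 2, 1, 3); S = 13.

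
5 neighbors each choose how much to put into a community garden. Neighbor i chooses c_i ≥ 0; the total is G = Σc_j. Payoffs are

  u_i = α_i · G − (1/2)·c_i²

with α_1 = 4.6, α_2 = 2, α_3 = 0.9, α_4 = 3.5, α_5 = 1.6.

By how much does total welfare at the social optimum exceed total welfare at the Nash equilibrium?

258.53

Neighbor i's FOC: ∂u_i/∂c_i = α_i − c_i = 0, so c_i* = α_i.
NE contributions = (4.6, 2, 0.9, 3.5, 1.6); G = 12.6.
W^NE = (Σα)·G − ½Σα_i² = 12.6² − ½·40.78 = 138.37.
Planner sets c_i = Σα_j = 12.6 for every i, so G^SO = 5·12.6 = 63.
W^SO = (Σα)·G^SO − ½·5·(Σα)² = (5/2)·12.6² = 396.9.
Deadweight loss = W^SO − W^NE = 258.53.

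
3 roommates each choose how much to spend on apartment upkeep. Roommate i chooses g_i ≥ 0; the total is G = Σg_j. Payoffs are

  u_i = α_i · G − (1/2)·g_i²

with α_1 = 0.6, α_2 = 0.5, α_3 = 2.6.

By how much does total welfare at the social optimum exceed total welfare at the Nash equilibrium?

Roommate i's FOC: ∂u_i/∂g_i = α_i − g_i = 0, so g_i* = α_i.
NE contributions = (0.6, 0.5, 2.6); G = 3.7.
W^NE = (Σα)·G − ½Σα_i² = 3.7² − ½·7.37 = 10.005.
Planner sets g_i = Σα_j = 3.7 for every i, so G^SO = 3·3.7 = 11.1.
W^SO = (Σα)·G^SO − ½·3·(Σα)² = (3/2)·3.7² = 20.535.
Deadweight loss = W^SO − W^NE = 10.53.

10.53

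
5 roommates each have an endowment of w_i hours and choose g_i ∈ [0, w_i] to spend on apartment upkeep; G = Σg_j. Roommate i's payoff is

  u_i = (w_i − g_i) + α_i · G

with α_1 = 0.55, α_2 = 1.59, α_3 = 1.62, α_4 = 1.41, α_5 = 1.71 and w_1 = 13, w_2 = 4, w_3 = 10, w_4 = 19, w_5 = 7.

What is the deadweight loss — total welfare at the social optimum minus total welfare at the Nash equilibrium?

∂u_i/∂g_i = α_i − 1, so roommate i contributes w_i if α_i > 1, else 0.
α_i > 1 for i ∈ {2, 3, 4, 5}; NE contributions (0, 4, 10, 19, 7), G = 40.
W^NE = Σw_i − G^NE + (Σα_i)·G^NE = 53 + 5.88·40 = 288.2.
Planner: ∂(Σu_j)/∂g_i = Σα_j − 1 = 5.88 > 0, so everyone contributes w_i; G^SO = 53, W^SO = 53 + 5.88·53 = 364.64.
Deadweight loss = 76.44.

76.44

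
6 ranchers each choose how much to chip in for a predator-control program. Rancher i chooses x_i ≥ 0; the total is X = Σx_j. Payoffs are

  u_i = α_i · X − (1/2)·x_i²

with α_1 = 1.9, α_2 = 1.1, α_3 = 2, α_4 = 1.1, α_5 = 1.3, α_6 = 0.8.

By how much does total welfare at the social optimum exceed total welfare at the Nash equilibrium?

140.66

Rancher i's FOC: ∂u_i/∂x_i = α_i − x_i = 0, so x_i* = α_i.
NE contributions = (1.9, 1.1, 2, 1.1, 1.3, 0.8); X = 8.2.
W^NE = (Σα)·X − ½Σα_i² = 8.2² − ½·12.36 = 61.06.
Planner sets x_i = Σα_j = 8.2 for every i, so X^SO = 6·8.2 = 49.2.
W^SO = (Σα)·X^SO − ½·6·(Σα)² = (6/2)·8.2² = 201.72.
Deadweight loss = W^SO − W^NE = 140.66.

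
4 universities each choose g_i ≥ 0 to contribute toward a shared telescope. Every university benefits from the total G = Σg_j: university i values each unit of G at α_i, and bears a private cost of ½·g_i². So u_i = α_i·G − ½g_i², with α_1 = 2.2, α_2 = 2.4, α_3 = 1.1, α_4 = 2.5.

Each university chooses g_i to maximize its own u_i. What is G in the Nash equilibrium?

8.2

University i's FOC: ∂u_i/∂g_i = α_i − g_i = 0, so g_i* = α_i.
NE contributions = (2.2, 2.4, 1.1, 2.5); G = 8.2.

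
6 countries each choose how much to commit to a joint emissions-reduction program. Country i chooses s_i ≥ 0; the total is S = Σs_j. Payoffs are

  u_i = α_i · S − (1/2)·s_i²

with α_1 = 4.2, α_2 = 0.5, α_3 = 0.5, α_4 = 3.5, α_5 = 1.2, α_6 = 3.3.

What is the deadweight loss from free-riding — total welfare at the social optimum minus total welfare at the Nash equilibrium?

Country i's FOC: ∂u_i/∂s_i = α_i − s_i = 0, so s_i* = α_i.
NE contributions = (4.2, 0.5, 0.5, 3.5, 1.2, 3.3); S = 13.2.
W^NE = (Σα)·S − ½Σα_i² = 13.2² − ½·42.72 = 152.88.
Planner sets s_i = Σα_j = 13.2 for every i, so S^SO = 6·13.2 = 79.2.
W^SO = (Σα)·S^SO − ½·6·(Σα)² = (6/2)·13.2² = 522.72.
Deadweight loss = W^SO − W^NE = 369.84.

369.84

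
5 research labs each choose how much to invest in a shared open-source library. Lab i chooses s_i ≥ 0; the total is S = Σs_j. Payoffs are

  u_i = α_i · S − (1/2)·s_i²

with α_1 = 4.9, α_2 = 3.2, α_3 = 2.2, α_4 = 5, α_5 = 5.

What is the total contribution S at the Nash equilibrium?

20.3

Lab i's FOC: ∂u_i/∂s_i = α_i − s_i = 0, so s_i* = α_i.
NE contributions = (4.9, 3.2, 2.2, 5, 5); S = 20.3.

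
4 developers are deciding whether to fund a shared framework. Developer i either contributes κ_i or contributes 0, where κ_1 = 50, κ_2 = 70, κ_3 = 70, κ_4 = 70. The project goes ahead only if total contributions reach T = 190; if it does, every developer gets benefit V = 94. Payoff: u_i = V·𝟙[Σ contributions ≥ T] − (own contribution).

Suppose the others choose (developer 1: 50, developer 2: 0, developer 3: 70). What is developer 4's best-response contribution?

Others' total = 120. Contributing 70 brings total to 190 ≥ 190: gain V − κ_4 = 24.
Best response: 70.

70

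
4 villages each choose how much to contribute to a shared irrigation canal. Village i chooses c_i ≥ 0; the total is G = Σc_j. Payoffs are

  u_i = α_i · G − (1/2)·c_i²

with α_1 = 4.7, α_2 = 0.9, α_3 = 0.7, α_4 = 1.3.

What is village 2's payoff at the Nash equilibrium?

Village i's FOC: ∂u_i/∂c_i = α_i − c_i = 0, so c_i* = α_i.
NE contributions = (4.7, 0.9, 0.7, 1.3); G = 7.6.
u_2 = α_2·G − ½·(c_2)² = 0.9·7.6 − ½·0.9² = 6.435.

6.435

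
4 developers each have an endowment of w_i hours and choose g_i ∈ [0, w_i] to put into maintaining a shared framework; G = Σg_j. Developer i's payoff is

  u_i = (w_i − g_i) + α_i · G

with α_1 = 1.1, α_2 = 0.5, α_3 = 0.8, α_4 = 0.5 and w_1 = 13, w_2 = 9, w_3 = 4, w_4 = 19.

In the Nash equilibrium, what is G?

∂u_i/∂g_i = α_i − 1, so developer i contributes w_i if α_i > 1, else 0.
α_i > 1 for i ∈ {1}; NE contributions (13, 0, 0, 0), G = 13.

13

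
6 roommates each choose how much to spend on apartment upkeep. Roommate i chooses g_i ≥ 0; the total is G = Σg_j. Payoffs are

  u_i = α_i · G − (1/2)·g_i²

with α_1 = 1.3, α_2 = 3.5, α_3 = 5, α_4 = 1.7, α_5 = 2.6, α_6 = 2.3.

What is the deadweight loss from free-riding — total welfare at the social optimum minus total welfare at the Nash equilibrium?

Roommate i's FOC: ∂u_i/∂g_i = α_i − g_i = 0, so g_i* = α_i.
NE contributions = (1.3, 3.5, 5, 1.7, 2.6, 2.3); G = 16.4.
W^NE = (Σα)·G − ½Σα_i² = 16.4² − ½·53.88 = 242.02.
Planner sets g_i = Σα_j = 16.4 for every i, so G^SO = 6·16.4 = 98.4.
W^SO = (Σα)·G^SO − ½·6·(Σα)² = (6/2)·16.4² = 806.88.
Deadweight loss = W^SO − W^NE = 564.86.

564.86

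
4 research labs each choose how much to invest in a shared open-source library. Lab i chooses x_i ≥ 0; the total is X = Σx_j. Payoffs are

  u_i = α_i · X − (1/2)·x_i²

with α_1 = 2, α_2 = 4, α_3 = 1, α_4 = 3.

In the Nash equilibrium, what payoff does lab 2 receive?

32

Lab i's FOC: ∂u_i/∂x_i = α_i − x_i = 0, so x_i* = α_i.
NE contributions = (2, 4, 1, 3); X = 10.
u_2 = α_2·X − ½·(x_2)² = 4·10 − ½·4² = 32.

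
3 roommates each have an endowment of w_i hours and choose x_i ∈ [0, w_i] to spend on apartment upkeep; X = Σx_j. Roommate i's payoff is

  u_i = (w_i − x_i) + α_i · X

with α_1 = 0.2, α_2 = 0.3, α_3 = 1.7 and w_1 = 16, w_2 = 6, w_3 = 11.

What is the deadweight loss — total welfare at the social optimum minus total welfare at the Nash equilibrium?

∂u_i/∂x_i = α_i − 1, so roommate i contributes w_i if α_i > 1, else 0.
α_i > 1 for i ∈ {3}; NE contributions (0, 0, 11), X = 11.
W^NE = Σw_i − X^NE + (Σα_i)·X^NE = 33 + 1.2·11 = 46.2.
Planner: ∂(Σu_j)/∂x_i = Σα_j − 1 = 1.2 > 0, so everyone contributes w_i; X^SO = 33, W^SO = 33 + 1.2·33 = 72.6.
Deadweight loss = 26.4.

26.4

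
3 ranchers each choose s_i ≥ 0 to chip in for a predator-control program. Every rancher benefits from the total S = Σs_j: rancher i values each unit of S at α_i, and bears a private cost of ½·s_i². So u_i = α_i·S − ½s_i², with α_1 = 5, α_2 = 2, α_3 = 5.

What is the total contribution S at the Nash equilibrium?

12

Rancher i's FOC: ∂u_i/∂s_i = α_i − s_i = 0, so s_i* = α_i.
NE contributions = (5, 2, 5); S = 12.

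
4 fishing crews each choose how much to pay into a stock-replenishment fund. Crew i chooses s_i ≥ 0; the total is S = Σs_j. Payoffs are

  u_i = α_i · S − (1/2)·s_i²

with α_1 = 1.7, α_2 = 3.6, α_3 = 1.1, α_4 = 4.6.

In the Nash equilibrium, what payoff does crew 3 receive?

Crew i's FOC: ∂u_i/∂s_i = α_i − s_i = 0, so s_i* = α_i.
NE contributions = (1.7, 3.6, 1.1, 4.6); S = 11.
u_3 = α_3·S − ½·(s_3)² = 1.1·11 − ½·1.1² = 11.495.

11.495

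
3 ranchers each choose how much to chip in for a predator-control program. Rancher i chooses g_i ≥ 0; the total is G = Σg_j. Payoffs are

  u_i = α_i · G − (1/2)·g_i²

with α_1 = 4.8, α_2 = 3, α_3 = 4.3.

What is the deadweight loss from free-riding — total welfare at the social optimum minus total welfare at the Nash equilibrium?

98.47

Rancher i's FOC: ∂u_i/∂g_i = α_i − g_i = 0, so g_i* = α_i.
NE contributions = (4.8, 3, 4.3); G = 12.1.
W^NE = (Σα)·G − ½Σα_i² = 12.1² − ½·50.53 = 121.145.
Planner sets g_i = Σα_j = 12.1 for every i, so G^SO = 3·12.1 = 36.3.
W^SO = (Σα)·G^SO − ½·3·(Σα)² = (3/2)·12.1² = 219.615.
Deadweight loss = W^SO − W^NE = 98.47.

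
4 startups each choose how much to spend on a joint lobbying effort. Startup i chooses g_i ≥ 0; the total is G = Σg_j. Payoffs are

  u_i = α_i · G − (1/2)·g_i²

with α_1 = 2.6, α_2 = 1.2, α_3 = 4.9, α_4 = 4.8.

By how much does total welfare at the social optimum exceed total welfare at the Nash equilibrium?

Startup i's FOC: ∂u_i/∂g_i = α_i − g_i = 0, so g_i* = α_i.
NE contributions = (2.6, 1.2, 4.9, 4.8); G = 13.5.
W^NE = (Σα)·G − ½Σα_i² = 13.5² − ½·55.25 = 154.625.
Planner sets g_i = Σα_j = 13.5 for every i, so G^SO = 4·13.5 = 54.
W^SO = (Σα)·G^SO − ½·4·(Σα)² = (4/2)·13.5² = 364.5.
Deadweight loss = W^SO − W^NE = 209.875.

209.875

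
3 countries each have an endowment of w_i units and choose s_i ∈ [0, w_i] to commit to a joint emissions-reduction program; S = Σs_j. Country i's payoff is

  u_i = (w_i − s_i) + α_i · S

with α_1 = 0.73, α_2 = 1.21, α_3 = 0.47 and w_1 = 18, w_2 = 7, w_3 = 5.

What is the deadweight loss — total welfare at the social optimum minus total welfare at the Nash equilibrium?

∂u_i/∂s_i = α_i − 1, so country i contributes w_i if α_i > 1, else 0.
α_i > 1 for i ∈ {2}; NE contributions (0, 7, 0), S = 7.
W^NE = Σw_i − S^NE + (Σα_i)·S^NE = 30 + 1.41·7 = 39.87.
Planner: ∂(Σu_j)/∂s_i = Σα_j − 1 = 1.41 > 0, so everyone contributes w_i; S^SO = 30, W^SO = 30 + 1.41·30 = 72.3.
Deadweight loss = 32.43.

32.43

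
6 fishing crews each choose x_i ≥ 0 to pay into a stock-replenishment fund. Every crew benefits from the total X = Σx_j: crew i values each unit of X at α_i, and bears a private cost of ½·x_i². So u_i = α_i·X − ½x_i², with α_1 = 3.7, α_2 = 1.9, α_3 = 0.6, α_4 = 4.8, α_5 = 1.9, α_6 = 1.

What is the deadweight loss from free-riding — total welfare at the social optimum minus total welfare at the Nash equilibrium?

409.075

Crew i's FOC: ∂u_i/∂x_i = α_i − x_i = 0, so x_i* = α_i.
NE contributions = (3.7, 1.9, 0.6, 4.8, 1.9, 1); X = 13.9.
W^NE = (Σα)·X − ½Σα_i² = 13.9² − ½·45.31 = 170.555.
Planner sets x_i = Σα_j = 13.9 for every i, so X^SO = 6·13.9 = 83.4.
W^SO = (Σα)·X^SO − ½·6·(Σα)² = (6/2)·13.9² = 579.63.
Deadweight loss = W^SO − W^NE = 409.075.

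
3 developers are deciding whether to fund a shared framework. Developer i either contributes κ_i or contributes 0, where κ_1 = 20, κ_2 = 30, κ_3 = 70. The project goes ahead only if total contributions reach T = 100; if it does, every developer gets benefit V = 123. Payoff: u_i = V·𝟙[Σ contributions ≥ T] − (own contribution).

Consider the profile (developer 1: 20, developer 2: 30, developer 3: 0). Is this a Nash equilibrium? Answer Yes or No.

Total = 50 < 100: not provided.
Developer 1 (pledges 20, payoff -20): dropping to 0 → total 30, payoff 0. Profitable deviation.

No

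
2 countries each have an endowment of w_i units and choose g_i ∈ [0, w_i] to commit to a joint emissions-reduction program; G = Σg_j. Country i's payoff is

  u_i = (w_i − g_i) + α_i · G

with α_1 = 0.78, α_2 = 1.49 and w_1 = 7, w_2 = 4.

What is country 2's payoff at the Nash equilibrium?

5.96

∂u_i/∂g_i = α_i − 1, so country i contributes w_i if α_i > 1, else 0.
α_i > 1 for i ∈ {2}; NE contributions (0, 4), G = 4.
u_2 = (4 − 4) + 1.49·4 = 5.96.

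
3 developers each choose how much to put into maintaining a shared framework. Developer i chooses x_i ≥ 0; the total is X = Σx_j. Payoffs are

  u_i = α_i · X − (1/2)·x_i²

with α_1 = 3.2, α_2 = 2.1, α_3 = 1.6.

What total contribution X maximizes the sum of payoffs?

Planner FOC: ∂(Σu_j)/∂x_i = (Σα_j) − x_i = 0, so x_i^SO = Σα_j = 6.9 for every i; X^SO = 20.7.

20.7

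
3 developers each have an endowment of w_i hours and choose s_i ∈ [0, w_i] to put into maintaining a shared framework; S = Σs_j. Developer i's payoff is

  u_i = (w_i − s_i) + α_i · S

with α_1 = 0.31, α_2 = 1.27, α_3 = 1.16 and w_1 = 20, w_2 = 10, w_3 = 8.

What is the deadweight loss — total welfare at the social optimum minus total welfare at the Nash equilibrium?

34.8

∂u_i/∂s_i = α_i − 1, so developer i contributes w_i if α_i > 1, else 0.
α_i > 1 for i ∈ {2, 3}; NE contributions (0, 10, 8), S = 18.
W^NE = Σw_i − S^NE + (Σα_i)·S^NE = 38 + 1.74·18 = 69.32.
Planner: ∂(Σu_j)/∂s_i = Σα_j − 1 = 1.74 > 0, so everyone contributes w_i; S^SO = 38, W^SO = 38 + 1.74·38 = 104.12.
Deadweight loss = 34.8.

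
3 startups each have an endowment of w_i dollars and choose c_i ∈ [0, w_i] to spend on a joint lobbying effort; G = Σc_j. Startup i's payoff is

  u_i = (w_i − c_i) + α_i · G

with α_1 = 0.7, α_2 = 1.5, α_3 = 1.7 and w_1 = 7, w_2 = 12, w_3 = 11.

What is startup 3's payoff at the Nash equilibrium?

∂u_i/∂c_i = α_i − 1, so startup i contributes w_i if α_i > 1, else 0.
α_i > 1 for i ∈ {2, 3}; NE contributions (0, 12, 11), G = 23.
u_3 = (11 − 11) + 1.7·23 = 39.1.

39.1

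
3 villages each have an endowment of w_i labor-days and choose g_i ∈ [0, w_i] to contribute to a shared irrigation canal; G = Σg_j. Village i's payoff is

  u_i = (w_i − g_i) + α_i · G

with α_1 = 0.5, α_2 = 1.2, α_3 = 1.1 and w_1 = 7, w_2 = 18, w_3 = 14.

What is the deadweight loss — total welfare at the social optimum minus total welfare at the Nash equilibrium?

∂u_i/∂g_i = α_i − 1, so village i contributes w_i if α_i > 1, else 0.
α_i > 1 for i ∈ {2, 3}; NE contributions (0, 18, 14), G = 32.
W^NE = Σw_i − G^NE + (Σα_i)·G^NE = 39 + 1.8·32 = 96.6.
Planner: ∂(Σu_j)/∂g_i = Σα_j − 1 = 1.8 > 0, so everyone contributes w_i; G^SO = 39, W^SO = 39 + 1.8·39 = 109.2.
Deadweight loss = 12.6.

12.6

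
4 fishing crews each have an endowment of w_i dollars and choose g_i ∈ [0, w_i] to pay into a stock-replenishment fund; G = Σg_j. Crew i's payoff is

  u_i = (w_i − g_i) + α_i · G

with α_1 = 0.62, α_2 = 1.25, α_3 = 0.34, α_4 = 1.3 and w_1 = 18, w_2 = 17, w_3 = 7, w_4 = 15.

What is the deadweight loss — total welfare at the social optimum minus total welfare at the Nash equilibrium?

∂u_i/∂g_i = α_i − 1, so crew i contributes w_i if α_i > 1, else 0.
α_i > 1 for i ∈ {2, 4}; NE contributions (0, 17, 0, 15), G = 32.
W^NE = Σw_i − G^NE + (Σα_i)·G^NE = 57 + 2.51·32 = 137.32.
Planner: ∂(Σu_j)/∂g_i = Σα_j − 1 = 2.51 > 0, so everyone contributes w_i; G^SO = 57, W^SO = 57 + 2.51·57 = 200.07.
Deadweight loss = 62.75.

62.75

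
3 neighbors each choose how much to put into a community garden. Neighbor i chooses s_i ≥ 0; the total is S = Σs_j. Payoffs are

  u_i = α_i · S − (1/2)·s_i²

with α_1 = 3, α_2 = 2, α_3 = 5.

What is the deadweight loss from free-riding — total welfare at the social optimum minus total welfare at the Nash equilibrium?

Neighbor i's FOC: ∂u_i/∂s_i = α_i − s_i = 0, so s_i* = α_i.
NE contributions = (3, 2, 5); S = 10.
W^NE = (Σα)·S − ½Σα_i² = 10² − ½·38 = 81.
Planner sets s_i = Σα_j = 10 for every i, so S^SO = 3·10 = 30.
W^SO = (Σα)·S^SO − ½·3·(Σα)² = (3/2)·10² = 150.
Deadweight loss = W^SO − W^NE = 69.

69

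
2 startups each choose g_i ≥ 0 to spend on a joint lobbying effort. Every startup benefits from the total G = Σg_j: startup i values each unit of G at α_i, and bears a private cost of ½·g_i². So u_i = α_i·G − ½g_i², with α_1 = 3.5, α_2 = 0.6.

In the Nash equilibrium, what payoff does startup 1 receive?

Startup i's FOC: ∂u_i/∂g_i = α_i − g_i = 0, so g_i* = α_i.
NE contributions = (3.5, 0.6); G = 4.1.
u_1 = α_1·G − ½·(g_1)² = 3.5·4.1 − ½·3.5² = 8.225.

8.225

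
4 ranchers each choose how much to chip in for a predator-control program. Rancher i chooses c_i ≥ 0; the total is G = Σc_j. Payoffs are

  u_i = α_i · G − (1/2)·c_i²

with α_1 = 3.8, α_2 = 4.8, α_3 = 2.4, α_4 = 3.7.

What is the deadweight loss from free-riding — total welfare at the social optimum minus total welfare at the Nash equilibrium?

244.555

Rancher i's FOC: ∂u_i/∂c_i = α_i − c_i = 0, so c_i* = α_i.
NE contributions = (3.8, 4.8, 2.4, 3.7); G = 14.7.
W^NE = (Σα)·G − ½Σα_i² = 14.7² − ½·56.93 = 187.625.
Planner sets c_i = Σα_j = 14.7 for every i, so G^SO = 4·14.7 = 58.8.
W^SO = (Σα)·G^SO − ½·4·(Σα)² = (4/2)·14.7² = 432.18.
Deadweight loss = W^SO − W^NE = 244.555.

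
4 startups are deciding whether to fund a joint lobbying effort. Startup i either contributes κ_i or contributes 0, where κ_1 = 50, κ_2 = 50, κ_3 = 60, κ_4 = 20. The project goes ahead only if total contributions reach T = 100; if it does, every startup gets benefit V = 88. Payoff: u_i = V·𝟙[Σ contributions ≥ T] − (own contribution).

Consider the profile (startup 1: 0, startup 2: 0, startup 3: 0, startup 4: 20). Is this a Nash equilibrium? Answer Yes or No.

No

Total = 20 < 100: not provided.
Startup 1 (pledges 0, payoff 0): pledging 50 → total 70, payoff -50. No gain.
Startup 2 (pledges 0, payoff 0): pledging 50 → total 70, payoff -50. No gain.
Startup 3 (pledges 0, payoff 0): pledging 60 → total 80, payoff -60. No gain.
Startup 4 (pledges 20, payoff -20): dropping to 0 → total 0, payoff 0. Profitable deviation.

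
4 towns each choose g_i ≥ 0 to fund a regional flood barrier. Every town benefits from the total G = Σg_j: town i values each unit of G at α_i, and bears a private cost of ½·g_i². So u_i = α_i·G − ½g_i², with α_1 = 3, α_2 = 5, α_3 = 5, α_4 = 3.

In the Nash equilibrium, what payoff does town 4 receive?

Town i's FOC: ∂u_i/∂g_i = α_i − g_i = 0, so g_i* = α_i.
NE contributions = (3, 5, 5, 3); G = 16.
u_4 = α_4·G − ½·(g_4)² = 3·16 − ½·3² = 43.5.

43.5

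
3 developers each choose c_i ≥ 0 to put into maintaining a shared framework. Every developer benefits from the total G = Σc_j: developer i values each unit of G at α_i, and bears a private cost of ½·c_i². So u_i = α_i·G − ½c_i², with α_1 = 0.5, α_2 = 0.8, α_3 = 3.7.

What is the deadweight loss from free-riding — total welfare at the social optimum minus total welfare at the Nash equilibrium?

19.79

Developer i's FOC: ∂u_i/∂c_i = α_i − c_i = 0, so c_i* = α_i.
NE contributions = (0.5, 0.8, 3.7); G = 5.
W^NE = (Σα)·G − ½Σα_i² = 5² − ½·14.58 = 17.71.
Planner sets c_i = Σα_j = 5 for every i, so G^SO = 3·5 = 15.
W^SO = (Σα)·G^SO − ½·3·(Σα)² = (3/2)·5² = 37.5.
Deadweight loss = W^SO − W^NE = 19.79.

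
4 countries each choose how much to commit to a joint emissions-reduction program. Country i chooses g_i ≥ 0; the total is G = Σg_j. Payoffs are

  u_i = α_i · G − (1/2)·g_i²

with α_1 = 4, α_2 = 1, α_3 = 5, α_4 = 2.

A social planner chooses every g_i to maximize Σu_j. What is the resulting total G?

Planner FOC: ∂(Σu_j)/∂g_i = (Σα_j) − g_i = 0, so g_i^SO = Σα_j = 12 for every i; G^SO = 48.

48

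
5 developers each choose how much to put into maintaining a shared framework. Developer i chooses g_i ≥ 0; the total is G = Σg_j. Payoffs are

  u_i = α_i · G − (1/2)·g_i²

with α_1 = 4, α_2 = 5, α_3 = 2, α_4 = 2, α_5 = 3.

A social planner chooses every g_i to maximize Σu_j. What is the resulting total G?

Planner FOC: ∂(Σu_j)/∂g_i = (Σα_j) − g_i = 0, so g_i^SO = Σα_j = 16 for every i; G^SO = 80.

80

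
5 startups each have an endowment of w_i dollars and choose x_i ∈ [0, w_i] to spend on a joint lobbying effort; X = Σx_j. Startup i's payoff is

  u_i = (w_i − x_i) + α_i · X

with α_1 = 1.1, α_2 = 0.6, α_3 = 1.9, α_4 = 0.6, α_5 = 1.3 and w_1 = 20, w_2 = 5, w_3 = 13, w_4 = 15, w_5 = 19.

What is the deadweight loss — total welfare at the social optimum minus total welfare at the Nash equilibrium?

∂u_i/∂x_i = α_i − 1, so startup i contributes w_i if α_i > 1, else 0.
α_i > 1 for i ∈ {1, 3, 5}; NE contributions (20, 0, 13, 0, 19), X = 52.
W^NE = Σw_i − X^NE + (Σα_i)·X^NE = 72 + 4.5·52 = 306.
Planner: ∂(Σu_j)/∂x_i = Σα_j − 1 = 4.5 > 0, so everyone contributes w_i; X^SO = 72, W^SO = 72 + 4.5·72 = 396.
Deadweight loss = 90.

90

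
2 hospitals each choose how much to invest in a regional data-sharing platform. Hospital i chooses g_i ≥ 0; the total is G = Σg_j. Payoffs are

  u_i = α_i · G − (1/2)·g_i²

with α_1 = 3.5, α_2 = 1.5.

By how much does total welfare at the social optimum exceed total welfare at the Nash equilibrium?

Hospital i's FOC: ∂u_i/∂g_i = α_i − g_i = 0, so g_i* = α_i.
NE contributions = (3.5, 1.5); G = 5.
W^NE = (Σα)·G − ½Σα_i² = 5² − ½·14.5 = 17.75.
Planner sets g_i = Σα_j = 5 for every i, so G^SO = 2·5 = 10.
W^SO = (Σα)·G^SO − ½·2·(Σα)² = (2/2)·5² = 25.
Deadweight loss = W^SO − W^NE = 7.25.

7.25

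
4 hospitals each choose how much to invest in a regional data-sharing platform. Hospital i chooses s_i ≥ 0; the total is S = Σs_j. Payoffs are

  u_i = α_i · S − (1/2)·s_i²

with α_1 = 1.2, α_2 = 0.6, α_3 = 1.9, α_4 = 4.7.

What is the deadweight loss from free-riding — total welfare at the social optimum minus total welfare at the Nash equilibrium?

Hospital i's FOC: ∂u_i/∂s_i = α_i − s_i = 0, so s_i* = α_i.
NE contributions = (1.2, 0.6, 1.9, 4.7); S = 8.4.
W^NE = (Σα)·S − ½Σα_i² = 8.4² − ½·27.5 = 56.81.
Planner sets s_i = Σα_j = 8.4 for every i, so S^SO = 4·8.4 = 33.6.
W^SO = (Σα)·S^SO − ½·4·(Σα)² = (4/2)·8.4² = 141.12.
Deadweight loss = W^SO − W^NE = 84.31.

84.31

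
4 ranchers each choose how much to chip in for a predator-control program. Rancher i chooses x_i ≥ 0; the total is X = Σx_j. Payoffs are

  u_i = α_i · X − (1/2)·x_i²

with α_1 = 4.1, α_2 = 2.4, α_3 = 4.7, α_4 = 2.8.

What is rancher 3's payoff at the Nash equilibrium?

Rancher i's FOC: ∂u_i/∂x_i = α_i − x_i = 0, so x_i* = α_i.
NE contributions = (4.1, 2.4, 4.7, 2.8); X = 14.
u_3 = α_3·X − ½·(x_3)² = 4.7·14 − ½·4.7² = 54.755.

54.755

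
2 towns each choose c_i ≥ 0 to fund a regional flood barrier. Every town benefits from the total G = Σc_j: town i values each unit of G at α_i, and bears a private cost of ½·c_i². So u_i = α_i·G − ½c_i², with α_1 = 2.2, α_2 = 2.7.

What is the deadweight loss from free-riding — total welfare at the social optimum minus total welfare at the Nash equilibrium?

Town i's FOC: ∂u_i/∂c_i = α_i − c_i = 0, so c_i* = α_i.
NE contributions = (2.2, 2.7); G = 4.9.
W^NE = (Σα)·G − ½Σα_i² = 4.9² − ½·12.13 = 17.945.
Planner sets c_i = Σα_j = 4.9 for every i, so G^SO = 2·4.9 = 9.8.
W^SO = (Σα)·G^SO − ½·2·(Σα)² = (2/2)·4.9² = 24.01.
Deadweight loss = W^SO − W^NE = 6.065.

6.065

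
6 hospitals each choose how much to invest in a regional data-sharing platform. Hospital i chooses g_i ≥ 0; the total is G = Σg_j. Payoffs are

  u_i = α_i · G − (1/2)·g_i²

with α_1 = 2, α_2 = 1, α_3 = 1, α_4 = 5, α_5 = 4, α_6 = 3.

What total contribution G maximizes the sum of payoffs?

Planner FOC: ∂(Σu_j)/∂g_i = (Σα_j) − g_i = 0, so g_i^SO = Σα_j = 16 for every i; G^SO = 96.

96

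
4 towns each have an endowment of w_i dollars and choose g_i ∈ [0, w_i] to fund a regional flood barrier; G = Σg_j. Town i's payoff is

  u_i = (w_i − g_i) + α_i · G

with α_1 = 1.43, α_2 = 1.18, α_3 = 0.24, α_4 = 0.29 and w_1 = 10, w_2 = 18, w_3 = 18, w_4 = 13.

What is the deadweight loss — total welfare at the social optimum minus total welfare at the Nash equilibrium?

∂u_i/∂g_i = α_i − 1, so town i contributes w_i if α_i > 1, else 0.
α_i > 1 for i ∈ {1, 2}; NE contributions (10, 18, 0, 0), G = 28.
W^NE = Σw_i − G^NE + (Σα_i)·G^NE = 59 + 2.14·28 = 118.92.
Planner: ∂(Σu_j)/∂g_i = Σα_j − 1 = 2.14 > 0, so everyone contributes w_i; G^SO = 59, W^SO = 59 + 2.14·59 = 185.26.
Deadweight loss = 66.34.

66.34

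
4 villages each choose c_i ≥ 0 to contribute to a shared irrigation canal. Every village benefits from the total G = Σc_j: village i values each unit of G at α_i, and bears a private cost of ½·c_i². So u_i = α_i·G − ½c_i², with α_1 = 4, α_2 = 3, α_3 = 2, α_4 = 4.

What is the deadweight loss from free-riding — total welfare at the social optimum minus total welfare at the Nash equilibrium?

191.5

Village i's FOC: ∂u_i/∂c_i = α_i − c_i = 0, so c_i* = α_i.
NE contributions = (4, 3, 2, 4); G = 13.
W^NE = (Σα)·G − ½Σα_i² = 13² − ½·45 = 146.5.
Planner sets c_i = Σα_j = 13 for every i, so G^SO = 4·13 = 52.
W^SO = (Σα)·G^SO − ½·4·(Σα)² = (4/2)·13² = 338.
Deadweight loss = W^SO − W^NE = 191.5.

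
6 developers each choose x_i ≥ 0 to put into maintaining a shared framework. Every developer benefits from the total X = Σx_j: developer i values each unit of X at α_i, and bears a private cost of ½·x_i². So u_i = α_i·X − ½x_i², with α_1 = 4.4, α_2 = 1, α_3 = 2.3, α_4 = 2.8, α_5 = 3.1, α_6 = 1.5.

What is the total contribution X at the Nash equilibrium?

15.1

Developer i's FOC: ∂u_i/∂x_i = α_i − x_i = 0, so x_i* = α_i.
NE contributions = (4.4, 1, 2.3, 2.8, 3.1, 1.5); X = 15.1.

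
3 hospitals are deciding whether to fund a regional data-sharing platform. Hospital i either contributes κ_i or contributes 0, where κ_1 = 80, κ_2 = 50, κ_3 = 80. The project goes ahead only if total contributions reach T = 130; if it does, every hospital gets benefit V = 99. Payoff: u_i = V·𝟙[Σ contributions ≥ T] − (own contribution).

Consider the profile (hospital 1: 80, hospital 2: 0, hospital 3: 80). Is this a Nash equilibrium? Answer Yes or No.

Total = 160 ≥ 130: provided.
Hospital 1 (pledges 80, payoff 19): dropping to 0 → total 80, payoff 0. No gain.
Hospital 2 (pledges 0, payoff 99): pledging 50 → total 210, payoff 49. No gain.
Hospital 3 (pledges 80, payoff 19): dropping to 0 → total 80, payoff 0. No gain.

Yes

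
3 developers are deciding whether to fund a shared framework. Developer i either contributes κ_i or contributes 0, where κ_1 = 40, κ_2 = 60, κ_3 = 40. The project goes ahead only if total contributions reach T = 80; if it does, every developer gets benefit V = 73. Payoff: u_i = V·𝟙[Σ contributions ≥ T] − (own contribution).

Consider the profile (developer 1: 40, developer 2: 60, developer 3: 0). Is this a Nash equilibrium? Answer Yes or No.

Total = 100 ≥ 80: provided.
Developer 1 (pledges 40, payoff 33): dropping to 0 → total 60, payoff 0. No gain.
Developer 2 (pledges 60, payoff 13): dropping to 0 → total 40, payoff 0. No gain.
Developer 3 (pledges 0, payoff 73): pledging 40 → total 140, payoff 33. No gain.

Yes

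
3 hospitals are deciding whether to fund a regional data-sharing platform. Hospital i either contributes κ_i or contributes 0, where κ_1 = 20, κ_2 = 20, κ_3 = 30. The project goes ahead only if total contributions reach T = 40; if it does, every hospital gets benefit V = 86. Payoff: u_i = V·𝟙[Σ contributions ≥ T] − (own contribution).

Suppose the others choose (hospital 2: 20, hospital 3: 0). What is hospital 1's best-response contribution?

20

Others' total = 20. Contributing 20 brings total to 40 ≥ 40: gain V − κ_1 = 66.
Best response: 20.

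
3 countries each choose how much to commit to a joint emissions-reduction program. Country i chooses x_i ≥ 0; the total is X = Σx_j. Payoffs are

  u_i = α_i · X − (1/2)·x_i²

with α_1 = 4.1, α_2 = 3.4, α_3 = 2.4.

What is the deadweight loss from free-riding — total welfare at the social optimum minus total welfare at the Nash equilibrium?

66.07

Country i's FOC: ∂u_i/∂x_i = α_i − x_i = 0, so x_i* = α_i.
NE contributions = (4.1, 3.4, 2.4); X = 9.9.
W^NE = (Σα)·X − ½Σα_i² = 9.9² − ½·34.13 = 80.945.
Planner sets x_i = Σα_j = 9.9 for every i, so X^SO = 3·9.9 = 29.7.
W^SO = (Σα)·X^SO − ½·3·(Σα)² = (3/2)·9.9² = 147.015.
Deadweight loss = W^SO − W^NE = 66.07.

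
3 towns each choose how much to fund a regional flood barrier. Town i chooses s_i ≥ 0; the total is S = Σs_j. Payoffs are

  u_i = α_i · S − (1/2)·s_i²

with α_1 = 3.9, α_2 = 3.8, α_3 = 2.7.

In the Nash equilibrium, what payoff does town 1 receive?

32.955

Town i's FOC: ∂u_i/∂s_i = α_i − s_i = 0, so s_i* = α_i.
NE contributions = (3.9, 3.8, 2.7); S = 10.4.
u_1 = α_1·S − ½·(s_1)² = 3.9·10.4 − ½·3.9² = 32.955.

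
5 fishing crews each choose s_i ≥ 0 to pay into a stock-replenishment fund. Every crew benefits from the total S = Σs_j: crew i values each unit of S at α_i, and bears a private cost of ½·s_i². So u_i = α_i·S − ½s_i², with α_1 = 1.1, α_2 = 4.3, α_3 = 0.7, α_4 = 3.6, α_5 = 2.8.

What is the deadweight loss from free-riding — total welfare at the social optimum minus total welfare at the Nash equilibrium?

Crew i's FOC: ∂u_i/∂s_i = α_i − s_i = 0, so s_i* = α_i.
NE contributions = (1.1, 4.3, 0.7, 3.6, 2.8); S = 12.5.
W^NE = (Σα)·S − ½Σα_i² = 12.5² − ½·40.99 = 135.755.
Planner sets s_i = Σα_j = 12.5 for every i, so S^SO = 5·12.5 = 62.5.
W^SO = (Σα)·S^SO − ½·5·(Σα)² = (5/2)·12.5² = 390.625.
Deadweight loss = W^SO − W^NE = 254.87.

254.87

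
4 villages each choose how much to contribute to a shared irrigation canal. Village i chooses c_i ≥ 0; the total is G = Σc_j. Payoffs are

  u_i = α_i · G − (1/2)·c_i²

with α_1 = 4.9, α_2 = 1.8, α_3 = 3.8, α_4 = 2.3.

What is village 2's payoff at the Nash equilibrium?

21.42

Village i's FOC: ∂u_i/∂c_i = α_i − c_i = 0, so c_i* = α_i.
NE contributions = (4.9, 1.8, 3.8, 2.3); G = 12.8.
u_2 = α_2·G − ½·(c_2)² = 1.8·12.8 − ½·1.8² = 21.42.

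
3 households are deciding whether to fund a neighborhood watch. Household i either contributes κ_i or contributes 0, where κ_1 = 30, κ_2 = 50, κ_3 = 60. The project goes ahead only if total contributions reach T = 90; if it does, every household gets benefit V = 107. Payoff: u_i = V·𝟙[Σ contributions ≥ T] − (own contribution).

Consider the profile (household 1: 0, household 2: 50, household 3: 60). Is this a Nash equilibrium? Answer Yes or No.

Total = 110 ≥ 90: provided.
Household 1 (pledges 0, payoff 107): pledging 30 → total 140, payoff 77. No gain.
Household 2 (pledges 50, payoff 57): dropping to 0 → total 60, payoff 0. No gain.
Household 3 (pledges 60, payoff 47): dropping to 0 → total 50, payoff 0. No gain.

Yes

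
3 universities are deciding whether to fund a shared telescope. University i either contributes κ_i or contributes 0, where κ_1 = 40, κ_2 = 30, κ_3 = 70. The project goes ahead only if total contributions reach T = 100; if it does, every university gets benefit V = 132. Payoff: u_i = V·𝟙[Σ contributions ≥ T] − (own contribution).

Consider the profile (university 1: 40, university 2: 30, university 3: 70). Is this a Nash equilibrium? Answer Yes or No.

No

Total = 140 ≥ 100: provided.
University 1 (pledges 40, payoff 92): dropping to 0 → total 100, payoff 132. Profitable deviation.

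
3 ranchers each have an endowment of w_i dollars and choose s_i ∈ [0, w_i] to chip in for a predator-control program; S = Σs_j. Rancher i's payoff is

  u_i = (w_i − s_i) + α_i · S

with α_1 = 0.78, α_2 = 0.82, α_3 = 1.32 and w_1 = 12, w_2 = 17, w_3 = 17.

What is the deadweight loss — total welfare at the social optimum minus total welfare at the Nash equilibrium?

∂u_i/∂s_i = α_i − 1, so rancher i contributes w_i if α_i > 1, else 0.
α_i > 1 for i ∈ {3}; NE contributions (0, 0, 17), S = 17.
W^NE = Σw_i − S^NE + (Σα_i)·S^NE = 46 + 1.92·17 = 78.64.
Planner: ∂(Σu_j)/∂s_i = Σα_j − 1 = 1.92 > 0, so everyone contributes w_i; S^SO = 46, W^SO = 46 + 1.92·46 = 134.32.
Deadweight loss = 55.68.

55.68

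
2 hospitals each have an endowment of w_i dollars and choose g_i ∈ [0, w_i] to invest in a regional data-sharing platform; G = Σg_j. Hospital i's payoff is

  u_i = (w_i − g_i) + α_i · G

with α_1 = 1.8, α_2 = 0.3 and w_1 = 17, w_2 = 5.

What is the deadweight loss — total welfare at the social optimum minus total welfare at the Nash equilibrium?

5.5

∂u_i/∂g_i = α_i − 1, so hospital i contributes w_i if α_i > 1, else 0.
α_i > 1 for i ∈ {1}; NE contributions (17, 0), G = 17.
W^NE = Σw_i − G^NE + (Σα_i)·G^NE = 22 + 1.1·17 = 40.7.
Planner: ∂(Σu_j)/∂g_i = Σα_j − 1 = 1.1 > 0, so everyone contributes w_i; G^SO = 22, W^SO = 22 + 1.1·22 = 46.2.
Deadweight loss = 5.5.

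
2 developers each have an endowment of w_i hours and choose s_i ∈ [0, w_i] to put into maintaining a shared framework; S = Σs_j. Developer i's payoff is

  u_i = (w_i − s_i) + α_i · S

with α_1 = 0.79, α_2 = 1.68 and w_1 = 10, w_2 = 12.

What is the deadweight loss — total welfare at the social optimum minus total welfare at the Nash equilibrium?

∂u_i/∂s_i = α_i − 1, so developer i contributes w_i if α_i > 1, else 0.
α_i > 1 for i ∈ {2}; NE contributions (0, 12), S = 12.
W^NE = Σw_i − S^NE + (Σα_i)·S^NE = 22 + 1.47·12 = 39.64.
Planner: ∂(Σu_j)/∂s_i = Σα_j − 1 = 1.47 > 0, so everyone contributes w_i; S^SO = 22, W^SO = 22 + 1.47·22 = 54.34.
Deadweight loss = 14.7.

14.7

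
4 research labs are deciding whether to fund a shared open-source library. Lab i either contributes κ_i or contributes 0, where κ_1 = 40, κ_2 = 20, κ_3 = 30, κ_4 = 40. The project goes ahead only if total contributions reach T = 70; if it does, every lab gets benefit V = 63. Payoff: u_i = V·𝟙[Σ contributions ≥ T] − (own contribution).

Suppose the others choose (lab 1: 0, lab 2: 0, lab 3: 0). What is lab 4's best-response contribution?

Others' total = 0. Even contributing 40 gives 40 < 70: no benefit either way.
Best response: 0.

0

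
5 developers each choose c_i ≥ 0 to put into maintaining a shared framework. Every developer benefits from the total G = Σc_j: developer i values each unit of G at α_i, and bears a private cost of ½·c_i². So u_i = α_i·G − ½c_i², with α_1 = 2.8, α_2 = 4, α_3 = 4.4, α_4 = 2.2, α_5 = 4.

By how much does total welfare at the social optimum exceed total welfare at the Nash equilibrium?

Developer i's FOC: ∂u_i/∂c_i = α_i − c_i = 0, so c_i* = α_i.
NE contributions = (2.8, 4, 4.4, 2.2, 4); G = 17.4.
W^NE = (Σα)·G − ½Σα_i² = 17.4² − ½·64.04 = 270.74.
Planner sets c_i = Σα_j = 17.4 for every i, so G^SO = 5·17.4 = 87.
W^SO = (Σα)·G^SO − ½·5·(Σα)² = (5/2)·17.4² = 756.9.
Deadweight loss = W^SO − W^NE = 486.16.

486.16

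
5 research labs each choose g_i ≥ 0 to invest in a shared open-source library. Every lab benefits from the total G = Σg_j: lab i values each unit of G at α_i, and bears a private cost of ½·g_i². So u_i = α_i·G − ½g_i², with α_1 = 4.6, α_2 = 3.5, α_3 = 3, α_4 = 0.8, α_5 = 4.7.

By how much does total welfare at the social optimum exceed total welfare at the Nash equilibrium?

Lab i's FOC: ∂u_i/∂g_i = α_i − g_i = 0, so g_i* = α_i.
NE contributions = (4.6, 3.5, 3, 0.8, 4.7); G = 16.6.
W^NE = (Σα)·G − ½Σα_i² = 16.6² − ½·65.14 = 242.99.
Planner sets g_i = Σα_j = 16.6 for every i, so G^SO = 5·16.6 = 83.
W^SO = (Σα)·G^SO − ½·5·(Σα)² = (5/2)·16.6² = 688.9.
Deadweight loss = W^SO − W^NE = 445.91.

445.91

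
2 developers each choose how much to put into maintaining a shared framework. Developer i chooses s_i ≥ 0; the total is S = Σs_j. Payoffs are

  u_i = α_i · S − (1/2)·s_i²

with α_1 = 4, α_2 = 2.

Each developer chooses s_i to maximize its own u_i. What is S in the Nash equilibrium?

Developer i's FOC: ∂u_i/∂s_i = α_i − s_i = 0, so s_i* = α_i.
NE contributions = (4, 2); S = 6.

6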